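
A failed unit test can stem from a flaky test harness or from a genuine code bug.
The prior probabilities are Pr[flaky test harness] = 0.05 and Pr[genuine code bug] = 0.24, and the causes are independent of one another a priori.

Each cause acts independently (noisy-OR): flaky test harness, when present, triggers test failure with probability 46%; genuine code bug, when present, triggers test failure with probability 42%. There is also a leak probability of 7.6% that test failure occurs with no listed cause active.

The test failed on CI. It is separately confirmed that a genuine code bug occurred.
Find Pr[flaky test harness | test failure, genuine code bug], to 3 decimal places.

Pr[flaky test harness | test failure, genuine code bug] ≈ 0.075

Under noisy-OR, P(test failure | causes) = 1 − (1−0.076)·∏(1−qᵢ) over the active causes.
Sum P(test failure|·) weighted by the priors over both values of flaky test harness:
  P(test failure | genuine code bug) = 0.46408·0.95 + 0.710603·0.05
        = 0.440876 + 0.035530 = 0.476406
Configurations with flaky test harness contribute 0.035530, so
  P(flaky test harness | test failure, genuine code bug) = 0.035530 / 0.476406 ≈ 0.075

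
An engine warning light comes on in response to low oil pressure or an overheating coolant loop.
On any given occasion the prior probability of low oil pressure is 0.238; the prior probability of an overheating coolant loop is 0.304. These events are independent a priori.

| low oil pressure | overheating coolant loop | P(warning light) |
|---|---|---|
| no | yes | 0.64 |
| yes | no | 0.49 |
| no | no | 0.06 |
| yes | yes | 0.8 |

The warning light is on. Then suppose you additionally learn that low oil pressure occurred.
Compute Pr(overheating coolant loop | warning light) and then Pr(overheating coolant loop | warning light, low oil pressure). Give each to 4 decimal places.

Pr(overheating coolant loop | warning light) ≈ 0.6459; Pr(overheating coolant loop | warning light, low oil pressure) ≈ 0.4163

Sum P(warning light|·) weighted by the priors over the 4 (low oil pressure, overheating coolant loop) configurations:
  P(warning light) = 0.06*0.762*0.696 + 0.64*0.762*0.304 + 0.49*0.238*0.696 + 0.8*0.238*0.304
        = 0.031821 + 0.148255 + 0.081168 + 0.057882 = 0.319126
Configurations with overheating coolant loop contribute 0.206137, so
  P(overheating coolant loop | warning light) = 0.206137 / 0.319126 ≈ 0.6459

With the extra evidence:
For the numerator, keep only overheating coolant loop=true terms: 0.8·0.304 = 0.243200
The normalizing constant is 0.49·0.696 + 0.8·0.304 = 0.584240
P(overheating coolant loop | warning light, low oil pressure) = 0.243200/0.584240 ≈ 0.4163
— low oil pressure explains away the evidence for overheating coolant loop.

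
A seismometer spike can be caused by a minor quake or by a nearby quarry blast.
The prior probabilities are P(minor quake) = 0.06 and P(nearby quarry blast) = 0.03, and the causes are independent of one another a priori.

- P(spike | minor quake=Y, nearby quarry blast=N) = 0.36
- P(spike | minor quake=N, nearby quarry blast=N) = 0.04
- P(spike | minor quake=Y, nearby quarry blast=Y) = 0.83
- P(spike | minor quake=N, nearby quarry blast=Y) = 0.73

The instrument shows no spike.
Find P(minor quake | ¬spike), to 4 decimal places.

P(¬spike) = 0.96*0.94*0.97 + 0.27*0.94*0.03 + 0.64*0.06*0.97 + 0.17*0.06*0.03 = 0.875328 + 0.007614 + 0.037248 + 0.000306 = 0.920496
Of this, 0.037554 comes from 0.037248 + 0.000306 (the minor quake=true cases).
P(minor quake | ¬spike) = 0.037554 / 0.920496 ≈ 0.0408

P(minor quake | ¬spike) ≈ 0.0408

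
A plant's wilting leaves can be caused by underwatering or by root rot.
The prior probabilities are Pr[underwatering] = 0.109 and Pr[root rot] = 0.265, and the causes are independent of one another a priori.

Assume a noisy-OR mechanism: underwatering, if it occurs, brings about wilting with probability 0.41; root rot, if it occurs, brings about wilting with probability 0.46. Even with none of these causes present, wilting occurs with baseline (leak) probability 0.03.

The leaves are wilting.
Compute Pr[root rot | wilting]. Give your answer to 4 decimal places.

Under noisy-OR, P(wilting | causes) = 1 − (1−0.03)·∏(1−qᵢ) over the active causes.
P(wilting) = 0.03*0.891*0.735 + 0.4762*0.891*0.265 + 0.4277*0.109*0.735 + 0.690958*0.109*0.265 = 0.019647 + 0.112438 + 0.034265 + 0.019958 = 0.186308
Of this, 0.132396 comes from 0.112438 + 0.019958 (the root rot=true cases).
P(root rot | wilting) = 0.132396 / 0.186308 ≈ 0.7106

Pr[root rot | wilting] ≈ 0.7106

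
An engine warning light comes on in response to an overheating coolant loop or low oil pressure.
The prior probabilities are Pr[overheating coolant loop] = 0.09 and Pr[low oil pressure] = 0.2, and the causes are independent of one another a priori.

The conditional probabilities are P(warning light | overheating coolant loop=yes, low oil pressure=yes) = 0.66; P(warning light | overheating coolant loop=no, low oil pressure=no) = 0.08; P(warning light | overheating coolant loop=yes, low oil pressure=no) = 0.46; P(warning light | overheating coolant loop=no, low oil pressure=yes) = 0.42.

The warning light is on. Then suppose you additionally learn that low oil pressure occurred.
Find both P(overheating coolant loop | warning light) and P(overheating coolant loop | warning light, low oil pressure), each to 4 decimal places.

P(overheating coolant loop | warning light) ≈ 0.2504; P(overheating coolant loop | warning light, low oil pressure) ≈ 0.1345

Weight on overheating coolant loop=true, given the evidence: 0.033120 + 0.011880 = 0.045000
The normalizing constant is 0.08·0.91·0.8 + 0.42·0.91·0.2 + 0.46·0.09·0.8 + 0.66·0.09·0.2 = 0.179680
Posterior = 0.045000 / 0.179680 ≈ 0.2504

Now condition on the additional information:
Sum P(warning light|·) weighted by the priors over both values of overheating coolant loop:
  P(warning light | low oil pressure) = 0.42×0.91 + 0.66×0.09
        = 0.382200 + 0.059400 = 0.441600
The terms with overheating coolant loop present sum to 0.059400, so
  P(overheating coolant loop | warning light, low oil pressure) = 0.059400 / 0.441600 ≈ 0.1345
Conditioning on low oil pressure lowers the posterior on overheating coolant loop: the classic explaining-away effect in a common-effect structure.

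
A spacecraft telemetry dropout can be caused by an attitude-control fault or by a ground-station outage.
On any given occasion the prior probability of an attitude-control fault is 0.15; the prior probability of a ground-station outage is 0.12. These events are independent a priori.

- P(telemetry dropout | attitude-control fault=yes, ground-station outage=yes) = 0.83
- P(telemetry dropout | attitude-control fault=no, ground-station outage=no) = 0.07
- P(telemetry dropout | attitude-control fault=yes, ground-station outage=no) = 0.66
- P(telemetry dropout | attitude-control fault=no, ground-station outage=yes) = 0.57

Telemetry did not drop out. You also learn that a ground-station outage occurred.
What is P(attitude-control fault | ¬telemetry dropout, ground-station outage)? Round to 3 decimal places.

By total probability over both values of attitude-control fault:
  P(¬telemetry dropout | ground-station outage) = 0.43×0.85 + 0.17×0.15
        = 0.365500 + 0.025500 = 0.391000
Configurations with attitude-control fault contribute 0.025500, so
  P(attitude-control fault | ¬telemetry dropout, ground-station outage) = 0.025500 / 0.391000 ≈ 0.065

P(attitude-control fault | ¬telemetry dropout, ground-station outage) ≈ 0.065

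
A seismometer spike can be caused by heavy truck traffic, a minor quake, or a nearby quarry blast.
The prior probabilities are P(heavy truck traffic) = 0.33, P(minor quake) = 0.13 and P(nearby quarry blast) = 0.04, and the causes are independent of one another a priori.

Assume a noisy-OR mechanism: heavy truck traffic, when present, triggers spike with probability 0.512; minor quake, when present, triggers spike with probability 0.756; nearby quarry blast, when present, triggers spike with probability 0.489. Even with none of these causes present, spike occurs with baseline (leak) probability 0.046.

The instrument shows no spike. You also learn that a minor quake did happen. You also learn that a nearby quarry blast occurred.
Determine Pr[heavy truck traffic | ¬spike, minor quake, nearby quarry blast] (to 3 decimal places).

Under noisy-OR, P(spike | causes) = 1 − (1−0.046)·∏(1−qᵢ) over the active causes.
For the numerator, keep only heavy truck traffic=true terms: 0.058047×0.33 = 0.019156
The normalizing constant is 0.118949×0.67 + 0.058047×0.33 = 0.098852
Posterior = 0.019156 / 0.098852 ≈ 0.194

Pr[heavy truck traffic | ¬spike, minor quake, nearby quarry blast] ≈ 0.194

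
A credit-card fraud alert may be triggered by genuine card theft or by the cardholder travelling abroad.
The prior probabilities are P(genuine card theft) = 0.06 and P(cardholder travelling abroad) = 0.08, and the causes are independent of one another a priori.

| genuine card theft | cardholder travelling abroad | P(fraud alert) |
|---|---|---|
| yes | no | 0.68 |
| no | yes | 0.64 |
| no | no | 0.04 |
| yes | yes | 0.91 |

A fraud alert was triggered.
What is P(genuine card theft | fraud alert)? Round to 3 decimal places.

For the numerator, keep only genuine card theft=true terms: 0.037536 + 0.004368 = 0.041904
The normalizing constant is 0.04·0.94·0.92 + 0.64·0.94·0.08 + 0.68·0.06·0.92 + 0.91·0.06·0.08 = 0.124624
P(genuine card theft | fraud alert) = 0.041904/0.124624 ≈ 0.336

P(genuine card theft | fraud alert) ≈ 0.336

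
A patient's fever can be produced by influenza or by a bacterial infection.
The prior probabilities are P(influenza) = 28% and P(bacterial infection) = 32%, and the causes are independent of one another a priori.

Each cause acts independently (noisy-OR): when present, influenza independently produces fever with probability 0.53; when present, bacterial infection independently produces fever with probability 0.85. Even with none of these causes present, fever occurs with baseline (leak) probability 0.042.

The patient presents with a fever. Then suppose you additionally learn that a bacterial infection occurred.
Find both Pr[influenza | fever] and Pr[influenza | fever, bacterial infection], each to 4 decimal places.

Under noisy-OR, P(fever | causes) = 1 − (1−0.042)·∏(1−qᵢ) over the active causes.
Sum P(fever|·) weighted by the priors over the 4 (influenza, bacterial infection) configurations:
  P(fever) = 0.042×0.72×0.68 + 0.8563×0.72×0.32 + 0.54974×0.28×0.68 + 0.932461×0.28×0.32
        = 0.020563 + 0.197292 + 0.104670 + 0.083549 = 0.406074
The terms with influenza present sum to 0.188219, so
  P(influenza | fever) = 0.188219 / 0.406074 ≈ 0.4635

Now also conditioning on bacterial infection=true:
Sum P(fever|·) weighted by the priors over both values of influenza:
  P(fever | bacterial infection) = 0.8563*0.72 + 0.932461*0.28
        = 0.616536 + 0.261089 = 0.877625
Configurations with influenza contribute 0.261089, so
  P(influenza | fever, bacterial infection) = 0.261089 / 0.877625 ≈ 0.2975
— bacterial infection explains away the evidence for influenza.

Pr[influenza | fever] ≈ 0.4635; Pr[influenza | fever, bacterial infection] ≈ 0.2975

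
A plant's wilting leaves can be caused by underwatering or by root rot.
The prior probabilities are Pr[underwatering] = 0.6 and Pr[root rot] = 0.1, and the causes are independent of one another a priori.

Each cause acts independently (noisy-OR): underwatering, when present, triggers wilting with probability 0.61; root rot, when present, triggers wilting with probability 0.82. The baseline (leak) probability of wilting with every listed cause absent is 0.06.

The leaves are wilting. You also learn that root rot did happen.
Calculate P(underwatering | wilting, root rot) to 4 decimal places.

Under noisy-OR, P(wilting | causes) = 1 − (1−0.06)·∏(1−qᵢ) over the active causes.
P(wilting | root rot) = 0.8308×0.4 + 0.934012×0.6 = 0.332320 + 0.560407 = 0.892727
The underwatering-present share is 0.934012×0.6 = 0.560407.
So P(underwatering | wilting, root rot) = 0.560407/0.892727 ≈ 0.6277.

P(underwatering | wilting, root rot) ≈ 0.6277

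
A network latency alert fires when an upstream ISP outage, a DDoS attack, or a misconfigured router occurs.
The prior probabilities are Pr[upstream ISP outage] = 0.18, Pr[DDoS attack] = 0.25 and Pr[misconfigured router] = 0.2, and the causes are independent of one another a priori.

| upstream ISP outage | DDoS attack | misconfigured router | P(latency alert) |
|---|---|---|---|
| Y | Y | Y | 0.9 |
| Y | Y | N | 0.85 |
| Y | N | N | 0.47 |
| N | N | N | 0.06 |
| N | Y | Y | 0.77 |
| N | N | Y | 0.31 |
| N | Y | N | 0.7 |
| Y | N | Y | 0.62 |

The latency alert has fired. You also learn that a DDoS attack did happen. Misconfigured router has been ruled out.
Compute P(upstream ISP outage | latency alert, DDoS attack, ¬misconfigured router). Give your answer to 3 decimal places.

Sum P(latency alert|·) weighted by the priors over both values of upstream ISP outage:
  P(latency alert | DDoS attack, ¬misconfigured router) = 0.7·0.82 + 0.85·0.18
        = 0.574000 + 0.153000 = 0.727000
The terms with upstream ISP outage present sum to 0.153000, so
  P(upstream ISP outage | latency alert, DDoS attack, ¬misconfigured router) = 0.153000 / 0.727000 ≈ 0.210

P(upstream ISP outage | latency alert, DDoS attack, ¬misconfigured router) ≈ 0.210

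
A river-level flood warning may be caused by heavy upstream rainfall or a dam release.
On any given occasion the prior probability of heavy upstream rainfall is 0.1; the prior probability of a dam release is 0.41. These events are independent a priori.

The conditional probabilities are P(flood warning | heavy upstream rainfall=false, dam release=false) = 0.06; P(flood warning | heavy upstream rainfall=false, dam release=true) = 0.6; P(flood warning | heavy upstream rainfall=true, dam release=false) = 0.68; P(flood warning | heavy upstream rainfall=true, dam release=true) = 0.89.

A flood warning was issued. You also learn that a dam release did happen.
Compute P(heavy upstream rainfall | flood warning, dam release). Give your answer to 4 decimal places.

P(flood warning | dam release) = 0.6×0.9 + 0.89×0.1 = 0.540000 + 0.089000 = 0.629000
Of this, 0.089000 comes from 0.89×0.1 (the heavy upstream rainfall=true cases).
P(heavy upstream rainfall | flood warning, dam release) = 0.089000 / 0.629000 ≈ 0.1415

P(heavy upstream rainfall | flood warning, dam release) ≈ 0.1415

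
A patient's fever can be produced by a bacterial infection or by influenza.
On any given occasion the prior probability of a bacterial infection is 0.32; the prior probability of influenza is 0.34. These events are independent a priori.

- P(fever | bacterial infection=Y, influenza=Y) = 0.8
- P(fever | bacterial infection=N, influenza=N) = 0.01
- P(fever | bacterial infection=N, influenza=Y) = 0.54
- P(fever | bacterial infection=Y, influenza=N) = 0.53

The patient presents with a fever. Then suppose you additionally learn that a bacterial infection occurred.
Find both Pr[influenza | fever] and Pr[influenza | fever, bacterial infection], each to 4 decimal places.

Sum P(fever|·) weighted by the priors over the 4 (bacterial infection, influenza) configurations:
  P(fever) = 0.01*0.68*0.66 + 0.54*0.68*0.34 + 0.53*0.32*0.66 + 0.8*0.32*0.34
        = 0.004488 + 0.124848 + 0.111936 + 0.087040 = 0.328312
Keeping only the influenza-present terms gives 0.211888, so
  P(influenza | fever) = 0.211888 / 0.328312 ≈ 0.6454

With the extra evidence:
Numerator (weight on configurations with influenza): 0.8*0.34 = 0.272000
Denominator P(fever | bacterial infection): 0.53*0.66 + 0.8*0.34 = 0.621800
Posterior = 0.272000 / 0.621800 ≈ 0.4374

Pr[influenza | fever] ≈ 0.6454; Pr[influenza | fever, bacterial infection] ≈ 0.4374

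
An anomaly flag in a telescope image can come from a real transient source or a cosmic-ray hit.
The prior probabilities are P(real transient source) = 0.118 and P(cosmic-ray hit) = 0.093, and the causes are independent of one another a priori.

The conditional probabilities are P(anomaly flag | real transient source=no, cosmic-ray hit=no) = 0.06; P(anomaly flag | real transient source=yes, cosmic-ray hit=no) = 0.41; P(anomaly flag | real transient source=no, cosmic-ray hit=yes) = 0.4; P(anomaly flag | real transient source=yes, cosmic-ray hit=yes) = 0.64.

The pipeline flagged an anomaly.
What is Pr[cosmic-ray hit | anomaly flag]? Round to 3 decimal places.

Pr[cosmic-ray hit | anomaly flag] ≈ 0.302

Enumerate the 4 (real transient source, cosmic-ray hit) configurations and weight by the priors:
  P(anomaly flag) = 0.06×0.882×0.907 + 0.4×0.882×0.093 + 0.41×0.118×0.907 + 0.64×0.118×0.093
        = 0.047998 + 0.032810 + 0.043881 + 0.007023 = 0.131712
The terms with cosmic-ray hit present sum to 0.039833, so
  P(cosmic-ray hit | anomaly flag) = 0.039833 / 0.131712 ≈ 0.302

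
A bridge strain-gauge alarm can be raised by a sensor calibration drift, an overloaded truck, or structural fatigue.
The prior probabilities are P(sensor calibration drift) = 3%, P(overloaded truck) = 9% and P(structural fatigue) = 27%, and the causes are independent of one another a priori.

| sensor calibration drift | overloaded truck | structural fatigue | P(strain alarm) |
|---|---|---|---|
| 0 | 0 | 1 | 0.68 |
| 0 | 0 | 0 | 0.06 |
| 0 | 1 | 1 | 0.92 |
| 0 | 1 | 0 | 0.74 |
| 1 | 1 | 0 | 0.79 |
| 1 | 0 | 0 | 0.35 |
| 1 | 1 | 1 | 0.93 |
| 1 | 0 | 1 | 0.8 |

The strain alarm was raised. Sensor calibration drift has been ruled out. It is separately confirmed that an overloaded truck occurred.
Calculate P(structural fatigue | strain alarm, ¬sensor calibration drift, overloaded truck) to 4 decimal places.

P(structural fatigue | strain alarm, ¬sensor calibration drift, overloaded truck) ≈ 0.3150

Sum P(strain alarm|·) weighted by the priors over both values of structural fatigue:
  P(strain alarm | ¬sensor calibration drift, overloaded truck) = 0.74·0.73 + 0.92·0.27
        = 0.540200 + 0.248400 = 0.788600
Configurations with structural fatigue contribute 0.248400, so
  P(structural fatigue | strain alarm, ¬sensor calibration drift, overloaded truck) = 0.248400 / 0.788600 ≈ 0.3150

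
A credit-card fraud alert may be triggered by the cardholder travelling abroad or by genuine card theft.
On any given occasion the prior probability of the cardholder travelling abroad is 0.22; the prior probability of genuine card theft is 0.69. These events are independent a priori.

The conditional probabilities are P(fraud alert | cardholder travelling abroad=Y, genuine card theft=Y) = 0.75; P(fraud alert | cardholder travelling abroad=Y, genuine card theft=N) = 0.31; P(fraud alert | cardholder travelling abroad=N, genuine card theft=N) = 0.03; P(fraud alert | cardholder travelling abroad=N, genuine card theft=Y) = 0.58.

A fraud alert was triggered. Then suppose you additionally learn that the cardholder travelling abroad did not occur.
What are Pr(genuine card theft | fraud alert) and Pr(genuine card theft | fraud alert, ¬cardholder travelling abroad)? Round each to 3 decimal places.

Pr(genuine card theft | fraud alert) ≈ 0.938; Pr(genuine card theft | fraud alert, ¬cardholder travelling abroad) ≈ 0.977

Sum P(fraud alert|·) weighted by the priors over the 4 (cardholder travelling abroad, genuine card theft) configurations:
  P(fraud alert) = 0.03×0.78×0.31 + 0.58×0.78×0.69 + 0.31×0.22×0.31 + 0.75×0.22×0.69
        = 0.007254 + 0.312156 + 0.021142 + 0.113850 = 0.454402
The terms with genuine card theft present sum to 0.426006, so
  P(genuine card theft | fraud alert) = 0.426006 / 0.454402 ≈ 0.938

With the extra evidence:
P(fraud alert | ¬cardholder travelling abroad) = 0.03×0.31 + 0.58×0.69 = 0.009300 + 0.400200 = 0.409500
Restricting to configurations with genuine card theft present: 0.58×0.69 = 0.400200.
So P(genuine card theft | fraud alert, ¬cardholder travelling abroad) = 0.400200/0.409500 ≈ 0.977.
Ruling out cardholder travelling abroad raises the posterior on genuine card theft — the flip side of explaining away.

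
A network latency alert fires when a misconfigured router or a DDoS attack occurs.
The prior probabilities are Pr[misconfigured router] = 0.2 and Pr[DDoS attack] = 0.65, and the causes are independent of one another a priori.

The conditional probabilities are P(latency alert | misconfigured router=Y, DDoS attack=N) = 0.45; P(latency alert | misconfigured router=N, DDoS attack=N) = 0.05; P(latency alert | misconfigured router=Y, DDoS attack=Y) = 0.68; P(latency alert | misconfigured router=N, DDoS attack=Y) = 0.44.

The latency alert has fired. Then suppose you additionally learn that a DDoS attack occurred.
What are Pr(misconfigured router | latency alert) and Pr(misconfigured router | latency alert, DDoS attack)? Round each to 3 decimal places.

Pr(misconfigured router | latency alert) ≈ 0.331; Pr(misconfigured router | latency alert, DDoS attack) ≈ 0.279

Enumerate the 4 (misconfigured router, DDoS attack) configurations and weight by the priors:
  P(latency alert) = 0.05*0.8*0.35 + 0.44*0.8*0.65 + 0.45*0.2*0.35 + 0.68*0.2*0.65
        = 0.014000 + 0.228800 + 0.031500 + 0.088400 = 0.362700
The terms with misconfigured router present sum to 0.119900, so
  P(misconfigured router | latency alert) = 0.119900 / 0.362700 ≈ 0.331

Now condition on the additional information:
Numerator (weight on configurations with misconfigured router): 0.68×0.2 = 0.136000
Normalizer over all consistent configurations: 0.44×0.8 + 0.68×0.2 = 0.488000
Posterior = 0.136000 / 0.488000 ≈ 0.279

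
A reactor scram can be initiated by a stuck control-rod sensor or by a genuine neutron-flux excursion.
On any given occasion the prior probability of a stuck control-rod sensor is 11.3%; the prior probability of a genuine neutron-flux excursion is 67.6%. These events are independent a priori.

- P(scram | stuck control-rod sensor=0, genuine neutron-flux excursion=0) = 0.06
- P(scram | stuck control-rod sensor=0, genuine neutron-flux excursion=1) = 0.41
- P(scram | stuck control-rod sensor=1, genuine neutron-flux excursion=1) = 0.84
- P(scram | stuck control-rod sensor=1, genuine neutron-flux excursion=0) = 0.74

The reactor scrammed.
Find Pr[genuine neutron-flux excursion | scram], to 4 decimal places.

Pr[genuine neutron-flux excursion | scram] ≈ 0.8749

P(scram) = 0.06*0.887*0.324 + 0.41*0.887*0.676 + 0.74*0.113*0.324 + 0.84*0.113*0.676 = 0.017243 + 0.245841 + 0.027093 + 0.064166 = 0.354343
Of this, 0.310007 comes from 0.245841 + 0.064166 (the genuine neutron-flux excursion=true cases).
So P(genuine neutron-flux excursion | scram) = 0.310007/0.354343 ≈ 0.8749.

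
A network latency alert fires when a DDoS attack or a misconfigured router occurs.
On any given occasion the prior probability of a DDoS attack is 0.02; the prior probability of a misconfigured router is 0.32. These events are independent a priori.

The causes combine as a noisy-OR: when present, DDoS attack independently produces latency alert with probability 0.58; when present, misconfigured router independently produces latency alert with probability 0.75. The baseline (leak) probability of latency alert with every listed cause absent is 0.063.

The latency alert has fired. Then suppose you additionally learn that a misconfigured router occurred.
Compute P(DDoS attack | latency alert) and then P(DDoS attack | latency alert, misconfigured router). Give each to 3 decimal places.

P(DDoS attack | latency alert) ≈ 0.047; P(DDoS attack | latency alert, misconfigured router) ≈ 0.023

Under noisy-OR, P(latency alert | causes) = 1 − (1−0.063)·∏(1−qᵢ) over the active causes.
Weight on DDoS attack=true, given the evidence: 0.008248 + 0.005770 = 0.014018
The normalizing constant is 0.063*0.98*0.68 + 0.76575*0.98*0.32 + 0.60646*0.02*0.68 + 0.901615*0.02*0.32 = 0.296140
P(DDoS attack | latency alert) = 0.014018/0.296140 ≈ 0.047

Now condition on the additional information:
For the numerator, keep only DDoS attack=true terms: 0.901615·0.02 = 0.018032
Normalizer over all consistent configurations: 0.76575·0.98 + 0.901615·0.02 = 0.768467
Posterior = 0.018032 / 0.768467 ≈ 0.023
— misconfigured router explains away the evidence for DDoS attack.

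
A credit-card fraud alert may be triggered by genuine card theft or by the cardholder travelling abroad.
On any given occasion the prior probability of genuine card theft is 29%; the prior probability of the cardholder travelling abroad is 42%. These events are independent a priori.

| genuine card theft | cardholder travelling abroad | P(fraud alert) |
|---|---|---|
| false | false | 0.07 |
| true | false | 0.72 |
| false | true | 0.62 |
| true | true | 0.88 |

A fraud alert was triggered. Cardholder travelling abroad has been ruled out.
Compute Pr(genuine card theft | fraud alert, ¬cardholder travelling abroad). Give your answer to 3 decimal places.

Sum P(fraud alert|·) weighted by the priors over both values of genuine card theft:
  P(fraud alert | ¬cardholder travelling abroad) = 0.07×0.71 + 0.72×0.29
        = 0.049700 + 0.208800 = 0.258500
The terms with genuine card theft present sum to 0.208800, so
  P(genuine card theft | fraud alert, ¬cardholder travelling abroad) = 0.208800 / 0.258500 ≈ 0.808

Pr(genuine card theft | fraud alert, ¬cardholder travelling abroad) ≈ 0.808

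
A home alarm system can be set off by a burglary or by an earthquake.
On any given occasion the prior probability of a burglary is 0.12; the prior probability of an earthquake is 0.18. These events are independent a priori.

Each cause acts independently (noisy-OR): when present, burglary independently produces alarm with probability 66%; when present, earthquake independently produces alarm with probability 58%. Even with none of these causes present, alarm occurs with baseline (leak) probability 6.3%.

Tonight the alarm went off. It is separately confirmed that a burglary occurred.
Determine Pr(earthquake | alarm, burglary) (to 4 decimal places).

Pr(earthquake | alarm, burglary) ≈ 0.2182

Under noisy-OR, P(alarm | causes) = 1 − (1−0.063)·∏(1−qᵢ) over the active causes.
P(alarm | burglary) = 0.68142*0.82 + 0.866196*0.18 = 0.558764 + 0.155915 = 0.714679
The earthquake-present share is 0.866196*0.18 = 0.155915.
So P(earthquake | alarm, burglary) = 0.155915/0.714679 ≈ 0.2182.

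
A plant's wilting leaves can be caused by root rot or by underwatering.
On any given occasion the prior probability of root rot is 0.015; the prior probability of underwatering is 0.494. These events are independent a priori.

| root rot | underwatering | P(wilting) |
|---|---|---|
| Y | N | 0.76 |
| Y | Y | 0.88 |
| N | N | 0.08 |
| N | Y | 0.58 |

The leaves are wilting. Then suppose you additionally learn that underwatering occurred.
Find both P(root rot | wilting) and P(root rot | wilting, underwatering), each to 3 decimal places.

P(root rot | wilting) ≈ 0.037; P(root rot | wilting, underwatering) ≈ 0.023

P(wilting) = 0.08*0.985*0.506 + 0.58*0.985*0.494 + 0.76*0.015*0.506 + 0.88*0.015*0.494 = 0.039873 + 0.282222 + 0.005768 + 0.006521 = 0.334384
The root rot-present share is 0.005768 + 0.006521 = 0.012289.
So P(root rot | wilting) = 0.012289/0.334384 ≈ 0.037.

Now also conditioning on underwatering=true:
P(wilting | underwatering) = 0.58*0.985 + 0.88*0.015 = 0.571300 + 0.013200 = 0.584500
Restricting to configurations with root rot present: 0.88*0.015 = 0.013200.
Hence the posterior is 0.013200/0.584500 ≈ 0.023.
This is intercausal reasoning (explaining away): once underwatering accounts for the wilting, root rot becomes less likely.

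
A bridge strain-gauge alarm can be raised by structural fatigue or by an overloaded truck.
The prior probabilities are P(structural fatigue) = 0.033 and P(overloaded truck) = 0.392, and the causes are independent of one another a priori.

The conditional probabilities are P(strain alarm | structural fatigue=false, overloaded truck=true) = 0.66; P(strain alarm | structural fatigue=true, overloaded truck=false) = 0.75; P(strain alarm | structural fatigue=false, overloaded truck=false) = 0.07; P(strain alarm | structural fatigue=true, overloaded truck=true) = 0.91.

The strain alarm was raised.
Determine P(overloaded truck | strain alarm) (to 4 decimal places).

Enumerate the 4 (structural fatigue, overloaded truck) configurations and weight by the priors:
  P(strain alarm) = 0.07*0.967*0.608 + 0.66*0.967*0.392 + 0.75*0.033*0.608 + 0.91*0.033*0.392
        = 0.041156 + 0.250182 + 0.015048 + 0.011772 = 0.318158
The terms with overloaded truck present sum to 0.261954, so
  P(overloaded truck | strain alarm) = 0.261954 / 0.318158 ≈ 0.8233

P(overloaded truck | strain alarm) ≈ 0.8233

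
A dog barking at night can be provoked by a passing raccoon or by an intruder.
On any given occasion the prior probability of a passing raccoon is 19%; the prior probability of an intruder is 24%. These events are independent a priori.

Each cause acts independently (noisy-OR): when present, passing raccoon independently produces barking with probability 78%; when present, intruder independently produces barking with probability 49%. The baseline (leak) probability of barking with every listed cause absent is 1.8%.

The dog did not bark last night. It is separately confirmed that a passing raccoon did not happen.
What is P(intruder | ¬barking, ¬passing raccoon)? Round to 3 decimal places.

Under noisy-OR, P(barking | causes) = 1 − (1−0.018)·∏(1−qᵢ) over the active causes.
Sum P(¬barking|·) weighted by the priors over both values of intruder:
  P(¬barking | ¬passing raccoon) = 0.982×0.76 + 0.50082×0.24
        = 0.746320 + 0.120197 = 0.866517
Keeping only the intruder-present terms gives 0.120197, so
  P(intruder | ¬barking, ¬passing raccoon) = 0.120197 / 0.866517 ≈ 0.139

P(intruder | ¬barking, ¬passing raccoon) ≈ 0.139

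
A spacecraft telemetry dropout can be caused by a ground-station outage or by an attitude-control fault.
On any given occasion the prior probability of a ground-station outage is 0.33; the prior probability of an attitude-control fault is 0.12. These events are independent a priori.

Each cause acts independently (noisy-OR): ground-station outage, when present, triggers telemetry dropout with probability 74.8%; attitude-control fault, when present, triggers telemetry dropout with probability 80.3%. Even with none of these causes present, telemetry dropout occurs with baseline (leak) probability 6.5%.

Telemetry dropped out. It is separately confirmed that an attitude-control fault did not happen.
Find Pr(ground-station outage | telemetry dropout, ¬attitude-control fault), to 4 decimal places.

Pr(ground-station outage | telemetry dropout, ¬attitude-control fault) ≈ 0.8528

Under noisy-OR, P(telemetry dropout | causes) = 1 − (1−0.065)·∏(1−qᵢ) over the active causes.
P(telemetry dropout | ¬attitude-control fault) = 0.065·0.67 + 0.76438·0.33 = 0.043550 + 0.252245 = 0.295795
The ground-station outage-present share is 0.76438·0.33 = 0.252245.
So P(ground-station outage | telemetry dropout, ¬attitude-control fault) = 0.252245/0.295795 ≈ 0.8528.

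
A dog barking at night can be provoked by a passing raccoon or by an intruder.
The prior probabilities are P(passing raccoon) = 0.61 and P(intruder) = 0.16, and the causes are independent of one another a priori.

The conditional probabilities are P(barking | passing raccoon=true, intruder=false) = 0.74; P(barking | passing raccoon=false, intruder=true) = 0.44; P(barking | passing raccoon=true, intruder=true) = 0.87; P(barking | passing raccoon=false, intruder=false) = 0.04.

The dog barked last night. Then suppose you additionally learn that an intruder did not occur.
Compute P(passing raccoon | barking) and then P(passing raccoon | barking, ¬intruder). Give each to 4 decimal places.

P(passing raccoon | barking) ≈ 0.9196; P(passing raccoon | barking, ¬intruder) ≈ 0.9666

For the numerator, keep only passing raccoon=true terms: 0.379176 + 0.084912 = 0.464088
Denominator P(barking): 0.04*0.39*0.84 + 0.44*0.39*0.16 + 0.74*0.61*0.84 + 0.87*0.61*0.16 = 0.504648
Posterior = 0.464088 / 0.504648 ≈ 0.9196

Now condition on the additional information:
P(barking | ¬intruder) = 0.04·0.39 + 0.74·0.61 = 0.015600 + 0.451400 = 0.467000
Of this, 0.451400 comes from 0.74·0.61 (the passing raccoon=true cases).
P(passing raccoon | barking, ¬intruder) = 0.451400 / 0.467000 ≈ 0.9666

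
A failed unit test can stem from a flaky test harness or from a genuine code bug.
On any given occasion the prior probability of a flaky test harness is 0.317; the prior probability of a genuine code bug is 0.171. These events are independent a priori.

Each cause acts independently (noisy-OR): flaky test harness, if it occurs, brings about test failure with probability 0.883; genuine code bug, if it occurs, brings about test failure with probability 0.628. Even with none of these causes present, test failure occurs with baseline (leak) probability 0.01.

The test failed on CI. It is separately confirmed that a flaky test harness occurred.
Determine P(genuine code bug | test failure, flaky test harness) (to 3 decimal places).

P(genuine code bug | test failure, flaky test harness) ≈ 0.183

Under noisy-OR, P(test failure | causes) = 1 − (1−0.01)·∏(1−qᵢ) over the active causes.
P(test failure | flaky test harness) = 0.88417·0.829 + 0.956911·0.171 = 0.732977 + 0.163632 = 0.896609
Of this, 0.163632 comes from 0.956911·0.171 (the genuine code bug=true cases).
So P(genuine code bug | test failure, flaky test harness) = 0.163632/0.896609 ≈ 0.183.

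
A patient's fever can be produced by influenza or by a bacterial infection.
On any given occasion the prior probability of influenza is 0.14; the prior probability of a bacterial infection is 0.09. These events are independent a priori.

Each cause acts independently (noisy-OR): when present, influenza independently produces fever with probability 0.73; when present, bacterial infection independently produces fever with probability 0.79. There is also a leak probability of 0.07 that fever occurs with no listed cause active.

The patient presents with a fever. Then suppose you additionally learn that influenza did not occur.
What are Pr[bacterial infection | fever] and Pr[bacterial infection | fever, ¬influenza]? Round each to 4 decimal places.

Pr[bacterial infection | fever] ≈ 0.3307; Pr[bacterial infection | fever, ¬influenza] ≈ 0.5320

Under noisy-OR, P(fever | causes) = 1 − (1−0.07)·∏(1−qᵢ) over the active causes.
P(fever) = 0.07*0.86*0.91 + 0.8047*0.86*0.09 + 0.7489*0.14*0.91 + 0.947269*0.14*0.09 = 0.054782 + 0.062284 + 0.095410 + 0.011936 = 0.224412
Restricting to configurations with bacterial infection present: 0.062284 + 0.011936 = 0.074220.
Hence the posterior is 0.074220/0.224412 ≈ 0.3307.

Now condition on the additional information:
Numerator (weight on configurations with bacterial infection): 0.8047×0.09 = 0.072423
Denominator P(fever | ¬influenza): 0.07×0.91 + 0.8047×0.09 = 0.136123
Posterior = 0.072423 / 0.136123 ≈ 0.5320
Ruling out influenza raises the posterior on bacterial infection — the flip side of explaining away.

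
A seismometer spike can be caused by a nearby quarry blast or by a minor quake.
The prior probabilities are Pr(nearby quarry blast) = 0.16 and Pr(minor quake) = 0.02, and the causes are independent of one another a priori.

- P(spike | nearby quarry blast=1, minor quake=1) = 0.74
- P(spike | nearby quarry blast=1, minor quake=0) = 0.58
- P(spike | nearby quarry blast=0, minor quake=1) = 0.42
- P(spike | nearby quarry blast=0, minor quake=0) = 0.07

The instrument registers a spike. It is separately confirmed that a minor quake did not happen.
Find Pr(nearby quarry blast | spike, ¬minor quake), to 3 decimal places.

P(spike | ¬minor quake) = 0.07×0.84 + 0.58×0.16 = 0.058800 + 0.092800 = 0.151600
Restricting to configurations with nearby quarry blast present: 0.58×0.16 = 0.092800.
P(nearby quarry blast | spike, ¬minor quake) = 0.092800 / 0.151600 ≈ 0.612

Pr(nearby quarry blast | spike, ¬minor quake) ≈ 0.612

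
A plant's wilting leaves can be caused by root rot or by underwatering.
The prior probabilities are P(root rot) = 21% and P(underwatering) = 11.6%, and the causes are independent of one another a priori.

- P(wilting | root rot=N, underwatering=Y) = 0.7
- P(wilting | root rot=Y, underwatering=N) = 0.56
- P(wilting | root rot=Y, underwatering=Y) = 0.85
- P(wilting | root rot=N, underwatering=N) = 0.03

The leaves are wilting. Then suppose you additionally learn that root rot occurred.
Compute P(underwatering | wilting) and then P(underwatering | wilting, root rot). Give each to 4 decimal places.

By total probability over the 4 (root rot, underwatering) configurations:
  P(wilting) = 0.03×0.79×0.884 + 0.7×0.79×0.116 + 0.56×0.21×0.884 + 0.85×0.21×0.116
        = 0.020951 + 0.064148 + 0.103958 + 0.020706 = 0.209763
The terms with underwatering present sum to 0.084854, so
  P(underwatering | wilting) = 0.084854 / 0.209763 ≈ 0.4045

Now also conditioning on root rot=true:
By total probability over both values of underwatering:
  P(wilting | root rot) = 0.56·0.884 + 0.85·0.116
        = 0.495040 + 0.098600 = 0.593640
Keeping only the underwatering-present terms gives 0.098600, so
  P(underwatering | wilting, root rot) = 0.098600 / 0.593640 ≈ 0.1661

P(underwatering | wilting) ≈ 0.4045; P(underwatering | wilting, root rot) ≈ 0.1661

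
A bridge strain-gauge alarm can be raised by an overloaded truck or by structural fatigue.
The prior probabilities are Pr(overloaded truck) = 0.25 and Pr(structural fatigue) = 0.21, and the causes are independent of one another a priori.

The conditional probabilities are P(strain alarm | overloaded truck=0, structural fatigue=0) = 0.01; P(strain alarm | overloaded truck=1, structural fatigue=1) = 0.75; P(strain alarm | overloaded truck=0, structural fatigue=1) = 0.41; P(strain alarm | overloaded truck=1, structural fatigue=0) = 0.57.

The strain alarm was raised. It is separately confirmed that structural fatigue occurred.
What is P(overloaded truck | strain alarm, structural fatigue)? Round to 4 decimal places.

P(overloaded truck | strain alarm, structural fatigue) ≈ 0.3788

For the numerator, keep only overloaded truck=true terms: 0.75×0.25 = 0.187500
Normalizer over all consistent configurations: 0.41×0.75 + 0.75×0.25 = 0.495000
Posterior = 0.187500 / 0.495000 ≈ 0.3788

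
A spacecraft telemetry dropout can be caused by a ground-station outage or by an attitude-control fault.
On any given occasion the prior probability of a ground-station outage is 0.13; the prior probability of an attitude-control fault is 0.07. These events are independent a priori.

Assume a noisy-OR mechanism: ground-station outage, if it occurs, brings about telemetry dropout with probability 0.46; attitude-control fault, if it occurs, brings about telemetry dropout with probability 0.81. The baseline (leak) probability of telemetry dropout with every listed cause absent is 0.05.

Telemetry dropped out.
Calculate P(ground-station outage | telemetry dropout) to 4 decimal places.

Under noisy-OR, P(telemetry dropout | causes) = 1 − (1−0.05)·∏(1−qᵢ) over the active causes.
Sum P(telemetry dropout|·) weighted by the priors over the 4 (ground-station outage, attitude-control fault) configurations:
  P(telemetry dropout) = 0.05·0.87·0.93 + 0.8195·0.87·0.07 + 0.487·0.13·0.93 + 0.90253·0.13·0.07
        = 0.040455 + 0.049908 + 0.058878 + 0.008213 = 0.157454
Keeping only the ground-station outage-present terms gives 0.067091, so
  P(ground-station outage | telemetry dropout) = 0.067091 / 0.157454 ≈ 0.4261

P(ground-station outage | telemetry dropout) ≈ 0.4261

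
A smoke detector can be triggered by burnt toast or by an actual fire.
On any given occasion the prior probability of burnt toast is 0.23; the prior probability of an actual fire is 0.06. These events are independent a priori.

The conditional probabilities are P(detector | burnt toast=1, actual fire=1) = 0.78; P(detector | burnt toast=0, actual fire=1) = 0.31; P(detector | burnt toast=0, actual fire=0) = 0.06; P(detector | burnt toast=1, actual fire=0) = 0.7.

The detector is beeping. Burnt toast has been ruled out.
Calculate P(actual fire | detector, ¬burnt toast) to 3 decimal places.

Enumerate both values of actual fire and weight by the priors:
  P(detector | ¬burnt toast) = 0.06·0.94 + 0.31·0.06
        = 0.056400 + 0.018600 = 0.075000
Configurations with actual fire contribute 0.018600, so
  P(actual fire | detector, ¬burnt toast) = 0.018600 / 0.075000 ≈ 0.248

P(actual fire | detector, ¬burnt toast) ≈ 0.248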